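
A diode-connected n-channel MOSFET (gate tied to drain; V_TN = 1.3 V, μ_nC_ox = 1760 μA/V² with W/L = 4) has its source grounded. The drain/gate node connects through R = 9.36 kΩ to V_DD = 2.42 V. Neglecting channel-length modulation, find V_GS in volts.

With gate tied to drain, V_GS = V_DS ≥ V_GS − V_TN, so the device is in saturation.
k_n = μ_nC_ox · (W/L) = 7.04 mA/V².
KCL at the drain: ½ k_n (V_GS − V_TN)² = (V_DD − V_GS)/R.
Let x = V_GS − 1.3. Then 32.9 x² + x − 1.12 = 0, giving x = 0.17 V (positive root), so V_GS = 1.47 V.
I_D = (V_DD − V_GS)/R = (2.42 − 1.47) / 9.36 = 0.102 mA.

V_GS = 1.47 V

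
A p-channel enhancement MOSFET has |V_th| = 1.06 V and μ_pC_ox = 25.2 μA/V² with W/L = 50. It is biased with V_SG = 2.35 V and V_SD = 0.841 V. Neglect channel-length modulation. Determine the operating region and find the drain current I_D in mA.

Triode; I_D = 0.921 mA

k_p = μ_pC_ox · (W/L) = 1.26 mA/V².
V_ov = V_SG − |V_th| = 2.35 − 1.06 = 1.29 V.
Since V_SD = 0.841 V < V_ov = 1.29 V, the device is in the triode region.
I_D = k_p [V_ov · V_SD − ½ V_SD²] = 1.26 × [1.29 × 0.841 − 0.5 × 0.841²] = 0.921 mA.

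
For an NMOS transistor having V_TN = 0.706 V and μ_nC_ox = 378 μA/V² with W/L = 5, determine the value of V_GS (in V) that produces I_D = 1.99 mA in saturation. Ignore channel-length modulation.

k_n = μ_nC_ox · (W/L) = 1.89 mA/V².
In saturation I_D = ½ k_n (V_GS − V_TN)², so V_GS − V_TN = √(2 I_D / k_n) = √(2 × 1.99 / 1.89) = 1.45 V.
V_GS = 0.706 + 1.45 = 2.16 V.

V_GS = 2.16 V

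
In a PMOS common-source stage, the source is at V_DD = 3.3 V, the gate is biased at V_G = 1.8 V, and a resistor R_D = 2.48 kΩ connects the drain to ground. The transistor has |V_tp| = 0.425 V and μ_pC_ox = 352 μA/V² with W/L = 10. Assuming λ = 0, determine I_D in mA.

V_SG = V_DD − V_G = 3.3 − 1.8 = 1.5 V, so V_ov = 1.5 − 0.425 = 1.07 V.
k_p = μ_pC_ox · (W/L) = 3.52 mA/V².
Assume saturation: I_D = ½ k_p V_ov² = 0.5 × 3.52 × 1.07² = 2.03 mA, giving V_SD = V_DD − I_D R_D = 3.3 − 2.03 × 2.48 = -1.74 V.
But -1.74 V < V_ov = 1.07 V, so the device is actually in triode.
In triode I_D = k_p[V_ov V_SD − ½ V_SD²] and I_D = (V_DD − V_SD)/R_D. Equating: 4.36 V_SD² − 10.38 V_SD + 3.3 = 0, giving V_SD = 0.378 V (the root below V_ov).
I_D = (3.3 − 0.378) / 2.48 = 1.18 mA.

I_D = 1.18 mA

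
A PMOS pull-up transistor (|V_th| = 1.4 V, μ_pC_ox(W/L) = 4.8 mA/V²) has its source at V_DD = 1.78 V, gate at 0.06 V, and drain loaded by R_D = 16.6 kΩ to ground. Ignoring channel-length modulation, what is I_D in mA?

I_D = 0.103 mA

V_SG = V_DD − V_G = 1.78 − 0.06 = 1.72 V, so V_ov = 1.72 − 1.4 = 0.32 V.
Assume saturation: I_D = ½ k_p V_ov² = 0.5 × 4.8 × 0.32² = 0.246 mA, giving V_SD = V_DD − I_D R_D = 1.78 − 0.246 × 16.6 = -2.3 V.
But -2.3 V < V_ov = 0.32 V, so the device is actually in triode.
In triode I_D = k_p[V_ov V_SD − ½ V_SD²] and I_D = (V_DD − V_SD)/R_D. Equating: 39.8 V_SD² − 26.5 V_SD + 1.78 = 0, giving V_SD = 0.0758 V (the root below V_ov).
I_D = (1.78 − 0.0758) / 16.6 = 0.103 mA.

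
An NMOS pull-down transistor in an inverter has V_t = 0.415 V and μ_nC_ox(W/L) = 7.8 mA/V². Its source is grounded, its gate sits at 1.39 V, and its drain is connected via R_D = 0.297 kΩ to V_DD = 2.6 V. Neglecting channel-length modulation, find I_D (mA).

V_GS = V_G = 1.39 V, so V_ov = 1.39 − 0.415 = 0.975 V.
Assume saturation: I_D = ½ k_n V_ov² = 0.5 × 7.8 × 0.975² = 3.71 mA, giving V_DS = V_DD − I_D R_D = 2.6 − 3.71 × 0.297 = 1.5 V.
V_DS = 1.5 V ≥ V_ov = 0.975 V, confirming saturation.

I_D = 3.71 mA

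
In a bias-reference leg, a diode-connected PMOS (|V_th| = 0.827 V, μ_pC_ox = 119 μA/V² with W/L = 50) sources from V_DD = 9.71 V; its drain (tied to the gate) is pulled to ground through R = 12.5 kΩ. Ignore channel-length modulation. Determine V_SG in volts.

With gate tied to drain, V_SG = V_SD ≥ V_SG − |V_th|, so the device is in saturation.
k_p = μ_pC_ox · (W/L) = 5.95 mA/V².
KCL at the drain: ½ k_p (V_SG − |V_th|)² = (V_DD − V_SG)/R.
Let x = V_SG − 0.827. Then 37.2 x² + x − 8.883 = 0, giving x = 0.475 V (positive root), so V_SG = 1.3 V.
I_D = (V_DD − V_SG)/R = (9.71 − 1.3) / 12.5 = 0.673 mA.

V_SG = 1.30 V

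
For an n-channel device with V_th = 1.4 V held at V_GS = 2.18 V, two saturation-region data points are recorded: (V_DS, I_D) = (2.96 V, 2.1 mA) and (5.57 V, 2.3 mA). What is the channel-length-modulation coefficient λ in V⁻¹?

λ = 0.0409 V⁻¹

With V_GS fixed, I_D ∝ (1 + λ V_DS) in saturation, so I_D2/I_D1 = (1 + λ V_DS2)/(1 + λ V_DS1).
2.3/2.1 = 1.095 = (1 + 5.57 λ)/(1 + 2.96 λ).
Solving: λ (I_D1 V_DS2 − I_D2 V_DS1) = I_D2 − I_D1, so λ = (2.3 − 2.1) / (2.1 × 5.57 − 2.3 × 2.96) = 0.2 / 4.89 = 0.0409 V⁻¹.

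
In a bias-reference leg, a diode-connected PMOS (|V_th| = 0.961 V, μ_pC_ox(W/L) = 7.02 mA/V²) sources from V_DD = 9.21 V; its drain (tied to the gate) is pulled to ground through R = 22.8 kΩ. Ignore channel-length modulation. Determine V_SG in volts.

V_SG = 1.28 V

With gate tied to drain, V_SG = V_SD ≥ V_SG − |V_th|, so the device is in saturation.
KCL at the drain: ½ k_p (V_SG − |V_th|)² = (V_DD − V_SG)/R.
Let x = V_SG − 0.961. Then 80 x² + x − 8.249 = 0, giving x = 0.315 V (positive root), so V_SG = 1.28 V.
I_D = (V_DD − V_SG)/R = (9.21 − 1.28) / 22.8 = 0.348 mA.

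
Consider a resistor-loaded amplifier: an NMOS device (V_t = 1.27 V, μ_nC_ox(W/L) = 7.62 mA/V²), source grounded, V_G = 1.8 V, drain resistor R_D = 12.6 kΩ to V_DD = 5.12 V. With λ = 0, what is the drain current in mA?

I_D = 0.398 mA

V_GS = V_G = 1.8 V, so V_ov = 1.8 − 1.27 = 0.53 V.
Assume saturation: I_D = ½ k_n V_ov² = 0.5 × 7.62 × 0.53² = 1.07 mA, giving V_DS = V_DD − I_D R_D = 5.12 − 1.07 × 12.6 = -8.36 V.
But -8.36 V < V_ov = 0.53 V, so the device is actually in triode.
In triode I_D = k_n[V_ov V_DS − ½ V_DS²] and I_D = (V_DD − V_DS)/R_D. Equating: 48 V_DS² − 51.89 V_DS + 5.12 = 0, giving V_DS = 0.11 V (the root below V_ov).
I_D = (5.12 − 0.11) / 12.6 = 0.398 mA.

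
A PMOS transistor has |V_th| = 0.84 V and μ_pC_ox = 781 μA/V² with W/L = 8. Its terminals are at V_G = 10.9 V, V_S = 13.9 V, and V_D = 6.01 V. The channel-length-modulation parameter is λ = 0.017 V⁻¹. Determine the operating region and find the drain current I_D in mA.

V_SG = V_S − V_G = 13.9 − 10.9 = 3 V; V_SD = V_S − V_D = 13.9 − 6.01 = 7.89 V.
k_p = μ_pC_ox · (W/L) = 6.248 mA/V².
V_ov = V_SG − |V_th| = 3 − 0.84 = 2.16 V.
Since V_SD = 7.89 V ≥ V_ov = 2.16 V, the device is in saturation.
I_D = ½ k_p V_ov² (1 + λ V_SD) = 0.5 × 6.248 × 2.16² × (1 + 0.017 × 7.89) = 16.5 mA.

Saturation; I_D = 16.5 mA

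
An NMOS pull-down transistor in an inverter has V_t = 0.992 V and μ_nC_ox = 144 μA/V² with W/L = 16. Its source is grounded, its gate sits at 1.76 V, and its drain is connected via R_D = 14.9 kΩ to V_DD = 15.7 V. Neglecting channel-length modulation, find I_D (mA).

I_D = 0.679 mA

V_GS = V_G = 1.76 V, so V_ov = 1.76 − 0.992 = 0.768 V.
k_n = μ_nC_ox · (W/L) = 2.304 mA/V².
Assume saturation: I_D = ½ k_n V_ov² = 0.5 × 2.304 × 0.768² = 0.679 mA, giving V_DS = V_DD − I_D R_D = 15.7 − 0.679 × 14.9 = 5.58 V.
V_DS = 5.58 V ≥ V_ov = 0.768 V, confirming saturation.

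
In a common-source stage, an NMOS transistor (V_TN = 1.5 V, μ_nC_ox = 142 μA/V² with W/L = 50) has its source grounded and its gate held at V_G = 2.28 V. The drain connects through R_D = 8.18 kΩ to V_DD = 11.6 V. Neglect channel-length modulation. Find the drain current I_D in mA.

I_D = 1.38 mA

V_GS = V_G = 2.28 V, so V_ov = 2.28 − 1.5 = 0.78 V.
k_n = μ_nC_ox · (W/L) = 7.1 mA/V².
Assume saturation: I_D = ½ k_n V_ov² = 0.5 × 7.1 × 0.78² = 2.16 mA, giving V_DS = V_DD − I_D R_D = 11.6 − 2.16 × 8.18 = -6.07 V.
But -6.07 V < V_ov = 0.78 V, so the device is actually in triode.
In triode I_D = k_n[V_ov V_DS − ½ V_DS²] and I_D = (V_DD − V_DS)/R_D. Equating: 29 V_DS² − 46.3 V_DS + 11.6 = 0, giving V_DS = 0.311 V (the root below V_ov).
I_D = (11.6 − 0.311) / 8.18 = 1.38 mA.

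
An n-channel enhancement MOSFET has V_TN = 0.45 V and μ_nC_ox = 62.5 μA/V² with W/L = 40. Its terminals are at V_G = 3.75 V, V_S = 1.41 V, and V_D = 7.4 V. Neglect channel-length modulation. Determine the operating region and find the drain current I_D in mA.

V_GS = V_G − V_S = 3.75 − 1.41 = 2.34 V; V_DS = V_D − V_S = 7.4 − 1.41 = 5.99 V.
k_n = μ_nC_ox · (W/L) = 2.5 mA/V².
V_ov = V_GS − V_TN = 2.34 − 0.45 = 1.89 V.
Since V_DS = 5.99 V ≥ V_ov = 1.89 V, the device is in saturation.
I_D = ½ k_n V_ov² = 0.5 × 2.5 × 1.89² = 4.47 mA.

Saturation; I_D = 4.47 mA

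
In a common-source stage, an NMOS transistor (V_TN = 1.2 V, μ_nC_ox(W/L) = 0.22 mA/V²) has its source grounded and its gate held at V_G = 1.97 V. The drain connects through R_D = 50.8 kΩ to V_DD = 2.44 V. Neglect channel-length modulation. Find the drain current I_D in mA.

V_GS = V_G = 1.97 V, so V_ov = 1.97 − 1.2 = 0.77 V.
Assume saturation: I_D = ½ k_n V_ov² = 0.5 × 0.22 × 0.77² = 0.0652 mA, giving V_DS = V_DD − I_D R_D = 2.44 − 0.0652 × 50.8 = -0.873 V.
But -0.873 V < V_ov = 0.77 V, so the device is actually in triode.
In triode I_D = k_n[V_ov V_DS − ½ V_DS²] and I_D = (V_DD − V_DS)/R_D. Equating: 5.59 V_DS² − 9.606 V_DS + 2.44 = 0, giving V_DS = 0.31 V (the root below V_ov).
I_D = (2.44 − 0.31) / 50.8 = 0.0419 mA.

I_D = 0.0419 mA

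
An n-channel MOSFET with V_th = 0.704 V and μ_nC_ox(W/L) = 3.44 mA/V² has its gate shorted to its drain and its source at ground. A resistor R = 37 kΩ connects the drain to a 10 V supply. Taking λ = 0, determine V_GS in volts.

V_GS = 1.08 V

With gate tied to drain, V_GS = V_DS ≥ V_GS − V_th, so the device is in saturation.
KCL at the drain: ½ k_n (V_GS − V_th)² = (V_DD − V_GS)/R.
Let x = V_GS − 0.704. Then 63.6 x² + x − 9.296 = 0, giving x = 0.374 V (positive root), so V_GS = 1.08 V.
I_D = (V_DD − V_GS)/R = (10 − 1.08) / 37 = 0.241 mA.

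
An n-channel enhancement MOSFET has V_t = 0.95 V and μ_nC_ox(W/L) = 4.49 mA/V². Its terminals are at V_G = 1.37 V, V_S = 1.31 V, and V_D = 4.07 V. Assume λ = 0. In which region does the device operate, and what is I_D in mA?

Cutoff; I_D = 0 mA

V_GS = V_G − V_S = 1.37 − 1.31 = 0.06 V; V_DS = V_D − V_S = 4.07 − 1.31 = 2.76 V.
V_GS = 0.06 V < V_t = 0.95 V, so the transistor is in cutoff.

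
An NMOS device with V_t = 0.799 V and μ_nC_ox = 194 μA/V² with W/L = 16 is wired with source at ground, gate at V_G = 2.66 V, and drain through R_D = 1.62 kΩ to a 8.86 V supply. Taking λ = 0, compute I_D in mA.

I_D = 4.72 mA

V_GS = V_G = 2.66 V, so V_ov = 2.66 − 0.799 = 1.86 V.
k_n = μ_nC_ox · (W/L) = 3.104 mA/V².
Assume saturation: I_D = ½ k_n V_ov² = 0.5 × 3.104 × 1.86² = 5.38 mA, giving V_DS = V_DD − I_D R_D = 8.86 − 5.38 × 1.62 = 0.152 V.
But 0.152 V < V_ov = 1.86 V, so the device is actually in triode.
In triode I_D = k_n[V_ov V_DS − ½ V_DS²] and I_D = (V_DD − V_DS)/R_D. Equating: 2.51 V_DS² − 10.36 V_DS + 8.86 = 0, giving V_DS = 1.21 V (the root below V_ov).
I_D = (8.86 − 1.21) / 1.62 = 4.72 mA.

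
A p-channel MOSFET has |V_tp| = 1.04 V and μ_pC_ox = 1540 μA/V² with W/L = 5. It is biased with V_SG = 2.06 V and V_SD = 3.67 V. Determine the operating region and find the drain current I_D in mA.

Saturation; I_D = 4.01 mA

k_p = μ_pC_ox · (W/L) = 7.7 mA/V².
V_ov = V_SG − |V_tp| = 2.06 − 1.04 = 1.02 V.
Since V_SD = 3.67 V ≥ V_ov = 1.02 V, the device is in saturation.
I_D = ½ k_p V_ov² = 0.5 × 7.7 × 1.02² = 4.01 mA.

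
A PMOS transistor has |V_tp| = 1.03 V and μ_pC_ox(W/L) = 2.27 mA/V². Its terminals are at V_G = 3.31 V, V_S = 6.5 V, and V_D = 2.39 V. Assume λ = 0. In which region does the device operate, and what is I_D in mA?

Saturation; I_D = 5.30 mA

V_SG = V_S − V_G = 6.5 − 3.31 = 3.19 V; V_SD = V_S − V_D = 6.5 − 2.39 = 4.11 V.
V_ov = V_SG − |V_tp| = 3.19 − 1.03 = 2.16 V.
Since V_SD = 4.11 V ≥ V_ov = 2.16 V, the device is in saturation.
I_D = ½ k_p V_ov² = 0.5 × 2.27 × 2.16² = 5.3 mA.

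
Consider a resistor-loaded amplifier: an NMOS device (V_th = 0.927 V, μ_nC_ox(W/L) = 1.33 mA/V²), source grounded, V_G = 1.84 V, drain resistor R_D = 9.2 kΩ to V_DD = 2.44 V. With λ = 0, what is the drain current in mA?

V_GS = V_G = 1.84 V, so V_ov = 1.84 − 0.927 = 0.913 V.
Assume saturation: I_D = ½ k_n V_ov² = 0.5 × 1.33 × 0.913² = 0.554 mA, giving V_DS = V_DD − I_D R_D = 2.44 − 0.554 × 9.2 = -2.66 V.
But -2.66 V < V_ov = 0.913 V, so the device is actually in triode.
In triode I_D = k_n[V_ov V_DS − ½ V_DS²] and I_D = (V_DD − V_DS)/R_D. Equating: 6.12 V_DS² − 12.17 V_DS + 2.44 = 0, giving V_DS = 0.226 V (the root below V_ov).
I_D = (2.44 − 0.226) / 9.2 = 0.241 mA.

I_D = 0.241 mA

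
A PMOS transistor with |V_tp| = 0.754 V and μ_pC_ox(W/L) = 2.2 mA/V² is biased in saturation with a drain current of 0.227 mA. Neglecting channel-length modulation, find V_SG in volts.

V_SG = 1.21 V

In saturation I_D = ½ k_p (V_SG − |V_tp|)², so V_SG − |V_tp| = √(2 I_D / k_p) = √(2 × 0.227 / 2.2) = 0.454 V.
V_SG = 0.754 + 0.454 = 1.21 V.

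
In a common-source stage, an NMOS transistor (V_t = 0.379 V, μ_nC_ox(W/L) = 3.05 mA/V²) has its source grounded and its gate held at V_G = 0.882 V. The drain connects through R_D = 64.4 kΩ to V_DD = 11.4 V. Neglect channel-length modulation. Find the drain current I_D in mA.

V_GS = V_G = 0.882 V, so V_ov = 0.882 − 0.379 = 0.503 V.
Assume saturation: I_D = ½ k_n V_ov² = 0.5 × 3.05 × 0.503² = 0.386 mA, giving V_DS = V_DD − I_D R_D = 11.4 − 0.386 × 64.4 = -13.4 V.
But -13.4 V < V_ov = 0.503 V, so the device is actually in triode.
In triode I_D = k_n[V_ov V_DS − ½ V_DS²] and I_D = (V_DD − V_DS)/R_D. Equating: 98.2 V_DS² − 99.8 V_DS + 11.4 = 0, giving V_DS = 0.131 V (the root below V_ov).
I_D = (11.4 − 0.131) / 64.4 = 0.175 mA.

I_D = 0.175 mA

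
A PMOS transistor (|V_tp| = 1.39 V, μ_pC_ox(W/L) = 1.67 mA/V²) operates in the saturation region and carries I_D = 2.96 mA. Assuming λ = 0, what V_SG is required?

V_SG = 3.27 V

In saturation I_D = ½ k_p (V_SG − |V_tp|)², so V_SG − |V_tp| = √(2 I_D / k_p) = √(2 × 2.96 / 1.67) = 1.88 V.
V_SG = 1.39 + 1.88 = 3.27 V.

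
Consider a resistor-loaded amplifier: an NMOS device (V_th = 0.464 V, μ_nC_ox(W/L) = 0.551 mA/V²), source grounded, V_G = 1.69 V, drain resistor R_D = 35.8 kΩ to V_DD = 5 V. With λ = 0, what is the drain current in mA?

I_D = 0.134 mA

V_GS = V_G = 1.69 V, so V_ov = 1.69 − 0.464 = 1.23 V.
Assume saturation: I_D = ½ k_n V_ov² = 0.5 × 0.551 × 1.23² = 0.414 mA, giving V_DS = V_DD − I_D R_D = 5 − 0.414 × 35.8 = -9.82 V.
But -9.82 V < V_ov = 1.23 V, so the device is actually in triode.
In triode I_D = k_n[V_ov V_DS − ½ V_DS²] and I_D = (V_DD − V_DS)/R_D. Equating: 9.86 V_DS² − 25.18 V_DS + 5 = 0, giving V_DS = 0.217 V (the root below V_ov).
I_D = (5 − 0.217) / 35.8 = 0.134 mA.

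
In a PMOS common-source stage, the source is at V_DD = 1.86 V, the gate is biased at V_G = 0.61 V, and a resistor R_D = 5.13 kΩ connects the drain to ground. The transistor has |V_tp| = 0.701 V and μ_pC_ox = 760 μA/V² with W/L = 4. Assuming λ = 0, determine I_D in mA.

V_SG = V_DD − V_G = 1.86 − 0.61 = 1.25 V, so V_ov = 1.25 − 0.701 = 0.549 V.
k_p = μ_pC_ox · (W/L) = 3.04 mA/V².
Assume saturation: I_D = ½ k_p V_ov² = 0.5 × 3.04 × 0.549² = 0.458 mA, giving V_SD = V_DD − I_D R_D = 1.86 − 0.458 × 5.13 = -0.49 V.
But -0.49 V < V_ov = 0.549 V, so the device is actually in triode.
In triode I_D = k_p[V_ov V_SD − ½ V_SD²] and I_D = (V_DD − V_SD)/R_D. Equating: 7.8 V_SD² − 9.562 V_SD + 1.86 = 0, giving V_SD = 0.242 V (the root below V_ov).
I_D = (1.86 − 0.242) / 5.13 = 0.315 mA.

I_D = 0.315 mA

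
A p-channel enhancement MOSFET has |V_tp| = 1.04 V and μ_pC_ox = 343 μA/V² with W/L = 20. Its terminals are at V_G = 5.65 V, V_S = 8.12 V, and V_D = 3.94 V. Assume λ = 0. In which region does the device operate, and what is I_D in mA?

Saturation; I_D = 7.01 mA

V_SG = V_S − V_G = 8.12 − 5.65 = 2.47 V; V_SD = V_S − V_D = 8.12 − 3.94 = 4.18 V.
k_p = μ_pC_ox · (W/L) = 6.86 mA/V².
V_ov = V_SG − |V_tp| = 2.47 − 1.04 = 1.43 V.
Since V_SD = 4.18 V ≥ V_ov = 1.43 V, the device is in saturation.
I_D = ½ k_p V_ov² = 0.5 × 6.86 × 1.43² = 7.01 mA.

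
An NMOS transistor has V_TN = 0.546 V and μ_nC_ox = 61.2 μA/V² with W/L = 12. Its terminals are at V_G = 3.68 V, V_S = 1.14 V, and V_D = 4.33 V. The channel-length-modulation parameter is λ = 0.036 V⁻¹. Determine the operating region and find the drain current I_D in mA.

Saturation; I_D = 1.63 mA

V_GS = V_G − V_S = 3.68 − 1.14 = 2.54 V; V_DS = V_D − V_S = 4.33 − 1.14 = 3.19 V.
k_n = μ_nC_ox · (W/L) = 0.7344 mA/V².
V_ov = V_GS − V_TN = 2.54 − 0.546 = 1.99 V.
Since V_DS = 3.19 V ≥ V_ov = 1.99 V, the device is in saturation.
I_D = ½ k_n V_ov² (1 + λ V_DS) = 0.5 × 0.7344 × 1.99² × (1 + 0.036 × 3.19) = 1.63 mA.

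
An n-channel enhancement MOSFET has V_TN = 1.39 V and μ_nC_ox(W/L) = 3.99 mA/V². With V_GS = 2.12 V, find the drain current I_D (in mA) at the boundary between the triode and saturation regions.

I_D = 1.06 mA

At the boundary V_DS = V_ov = V_GS − V_TN = 2.12 − 1.39 = 0.73 V.
I_D = ½ k_n V_ov² = 0.5 × 3.99 × 0.73² = 1.06 mA.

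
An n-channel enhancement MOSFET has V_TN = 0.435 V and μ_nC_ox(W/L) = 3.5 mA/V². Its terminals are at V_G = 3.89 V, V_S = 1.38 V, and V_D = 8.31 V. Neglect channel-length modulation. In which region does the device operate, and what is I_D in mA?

V_GS = V_G − V_S = 3.89 − 1.38 = 2.51 V; V_DS = V_D − V_S = 8.31 − 1.38 = 6.93 V.
V_ov = V_GS − V_TN = 2.51 − 0.435 = 2.08 V.
Since V_DS = 6.93 V ≥ V_ov = 2.08 V, the device is in saturation.
I_D = ½ k_n V_ov² = 0.5 × 3.5 × 2.08² = 7.53 mA.

Saturation; I_D = 7.53 mA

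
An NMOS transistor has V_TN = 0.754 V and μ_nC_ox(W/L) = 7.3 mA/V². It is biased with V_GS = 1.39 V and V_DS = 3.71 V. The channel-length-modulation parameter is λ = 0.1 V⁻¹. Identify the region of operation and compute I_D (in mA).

Saturation; I_D = 2.02 mA

V_ov = V_GS − V_TN = 1.39 − 0.754 = 0.636 V.
Since V_DS = 3.71 V ≥ V_ov = 0.636 V, the device is in saturation.
I_D = ½ k_n V_ov² (1 + λ V_DS) = 0.5 × 7.3 × 0.636² × (1 + 0.1 × 3.71) = 2.02 mA.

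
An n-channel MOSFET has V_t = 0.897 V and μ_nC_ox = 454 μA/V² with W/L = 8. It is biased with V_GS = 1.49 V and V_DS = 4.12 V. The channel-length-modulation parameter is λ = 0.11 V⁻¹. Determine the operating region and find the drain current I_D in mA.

k_n = μ_nC_ox · (W/L) = 3.632 mA/V².
V_ov = V_GS − V_t = 1.49 − 0.897 = 0.593 V.
Since V_DS = 4.12 V ≥ V_ov = 0.593 V, the device is in saturation.
I_D = ½ k_n V_ov² (1 + λ V_DS) = 0.5 × 3.632 × 0.593² × (1 + 0.11 × 4.12) = 0.928 mA.

Saturation; I_D = 0.928 mA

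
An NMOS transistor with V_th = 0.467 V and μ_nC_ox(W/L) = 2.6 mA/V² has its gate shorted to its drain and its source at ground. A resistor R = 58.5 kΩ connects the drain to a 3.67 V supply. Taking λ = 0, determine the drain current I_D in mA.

I_D = 0.0514 mA

With gate tied to drain, V_GS = V_DS ≥ V_GS − V_th, so the device is in saturation.
KCL at the drain: ½ k_n (V_GS − V_th)² = (V_DD − V_GS)/R.
Let x = V_GS − 0.467. Then 76 x² + x − 3.203 = 0, giving x = 0.199 V (positive root), so V_GS = 0.666 V.
I_D = (V_DD − V_GS)/R = (3.67 − 0.666) / 58.5 = 0.0514 mA.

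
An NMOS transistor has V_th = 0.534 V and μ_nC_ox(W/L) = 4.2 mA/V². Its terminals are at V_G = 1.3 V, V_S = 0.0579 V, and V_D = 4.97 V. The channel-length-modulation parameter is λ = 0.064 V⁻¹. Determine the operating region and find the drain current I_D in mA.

Saturation; I_D = 1.38 mA

V_GS = V_G − V_S = 1.3 − 0.0579 = 1.24 V; V_DS = V_D − V_S = 4.97 − 0.0579 = 4.91 V.
V_ov = V_GS − V_th = 1.24 − 0.534 = 0.708 V.
Since V_DS = 4.91 V ≥ V_ov = 0.708 V, the device is in saturation.
I_D = ½ k_n V_ov² (1 + λ V_DS) = 0.5 × 4.2 × 0.708² × (1 + 0.064 × 4.91) = 1.38 mA.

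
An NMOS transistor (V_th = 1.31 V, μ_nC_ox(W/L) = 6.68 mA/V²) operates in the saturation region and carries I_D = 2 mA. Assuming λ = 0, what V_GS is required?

In saturation I_D = ½ k_n (V_GS − V_th)², so V_GS − V_th = √(2 I_D / k_n) = √(2 × 2 / 6.68) = 0.774 V.
V_GS = 1.31 + 0.774 = 2.08 V.

V_GS = 2.08 V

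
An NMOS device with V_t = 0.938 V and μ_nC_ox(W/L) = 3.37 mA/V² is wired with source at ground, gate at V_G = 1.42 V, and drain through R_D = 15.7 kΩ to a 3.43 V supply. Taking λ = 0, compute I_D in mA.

V_GS = V_G = 1.42 V, so V_ov = 1.42 − 0.938 = 0.482 V.
Assume saturation: I_D = ½ k_n V_ov² = 0.5 × 3.37 × 0.482² = 0.391 mA, giving V_DS = V_DD − I_D R_D = 3.43 − 0.391 × 15.7 = -2.72 V.
But -2.72 V < V_ov = 0.482 V, so the device is actually in triode.
In triode I_D = k_n[V_ov V_DS − ½ V_DS²] and I_D = (V_DD − V_DS)/R_D. Equating: 26.5 V_DS² − 26.5 V_DS + 3.43 = 0, giving V_DS = 0.153 V (the root below V_ov).
I_D = (3.43 − 0.153) / 15.7 = 0.209 mA.

I_D = 0.209 mA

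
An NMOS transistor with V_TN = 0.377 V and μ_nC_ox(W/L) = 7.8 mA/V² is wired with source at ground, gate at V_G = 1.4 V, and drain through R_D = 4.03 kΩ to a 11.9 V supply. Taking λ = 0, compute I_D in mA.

I_D = 2.84 mA

V_GS = V_G = 1.4 V, so V_ov = 1.4 − 0.377 = 1.02 V.
Assume saturation: I_D = ½ k_n V_ov² = 0.5 × 7.8 × 1.02² = 4.08 mA, giving V_DS = V_DD − I_D R_D = 11.9 − 4.08 × 4.03 = -4.55 V.
But -4.55 V < V_ov = 1.02 V, so the device is actually in triode.
In triode I_D = k_n[V_ov V_DS − ½ V_DS²] and I_D = (V_DD − V_DS)/R_D. Equating: 15.7 V_DS² − 33.16 V_DS + 11.9 = 0, giving V_DS = 0.459 V (the root below V_ov).
I_D = (11.9 − 0.459) / 4.03 = 2.84 mA.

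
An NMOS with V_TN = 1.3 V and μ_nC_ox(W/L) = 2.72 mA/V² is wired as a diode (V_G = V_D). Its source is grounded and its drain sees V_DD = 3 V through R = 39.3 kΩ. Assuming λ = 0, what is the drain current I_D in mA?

With gate tied to drain, V_GS = V_DS ≥ V_GS − V_TN, so the device is in saturation.
KCL at the drain: ½ k_n (V_GS − V_TN)² = (V_DD − V_GS)/R.
Let x = V_GS − 1.3. Then 53.4 x² + x − 1.7 = 0, giving x = 0.169 V (positive root), so V_GS = 1.47 V.
I_D = (V_DD − V_GS)/R = (3 − 1.47) / 39.3 = 0.039 mA.

I_D = 0.0390 mA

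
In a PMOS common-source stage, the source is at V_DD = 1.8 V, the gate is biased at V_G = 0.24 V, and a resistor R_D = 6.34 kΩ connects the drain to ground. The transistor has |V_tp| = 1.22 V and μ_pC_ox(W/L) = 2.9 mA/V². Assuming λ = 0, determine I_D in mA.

I_D = 0.168 mA

V_SG = V_DD − V_G = 1.8 − 0.24 = 1.56 V, so V_ov = 1.56 − 1.22 = 0.34 V.
Assume saturation: I_D = ½ k_p V_ov² = 0.5 × 2.9 × 0.34² = 0.168 mA, giving V_SD = V_DD − I_D R_D = 1.8 − 0.168 × 6.34 = 0.737 V.
V_SD = 0.737 V ≥ V_ov = 0.34 V, confirming saturation.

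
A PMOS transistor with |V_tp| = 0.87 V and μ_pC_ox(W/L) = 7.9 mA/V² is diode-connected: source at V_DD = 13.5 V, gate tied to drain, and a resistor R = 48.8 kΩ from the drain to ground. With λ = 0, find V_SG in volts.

With gate tied to drain, V_SG = V_SD ≥ V_SG − |V_tp|, so the device is in saturation.
KCL at the drain: ½ k_p (V_SG − |V_tp|)² = (V_DD − V_SG)/R.
Let x = V_SG − 0.87. Then 193 x² + x − 12.63 = 0, giving x = 0.253 V (positive root), so V_SG = 1.12 V.
I_D = (V_DD − V_SG)/R = (13.5 − 1.12) / 48.8 = 0.254 mA.

V_SG = 1.12 V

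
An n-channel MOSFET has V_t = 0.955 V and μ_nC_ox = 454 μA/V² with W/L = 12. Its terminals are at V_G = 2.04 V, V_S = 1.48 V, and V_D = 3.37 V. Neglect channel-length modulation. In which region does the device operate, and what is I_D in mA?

V_GS = V_G − V_S = 2.04 − 1.48 = 0.56 V; V_DS = V_D − V_S = 3.37 − 1.48 = 1.89 V.
V_GS = 0.56 V < V_t = 0.955 V, so the transistor is in cutoff.

Cutoff; I_D = 0 mA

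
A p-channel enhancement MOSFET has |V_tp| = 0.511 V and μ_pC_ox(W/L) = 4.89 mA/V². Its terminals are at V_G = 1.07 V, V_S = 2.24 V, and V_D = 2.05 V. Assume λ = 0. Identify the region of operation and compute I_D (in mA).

Triode; I_D = 0.524 mA

V_SG = V_S − V_G = 2.24 − 1.07 = 1.17 V; V_SD = V_S − V_D = 2.24 − 2.05 = 0.19 V.
V_ov = V_SG − |V_tp| = 1.17 − 0.511 = 0.659 V.
Since V_SD = 0.19 V < V_ov = 0.659 V, the device is in the triode region.
I_D = k_p [V_ov · V_SD − ½ V_SD²] = 4.89 × [0.659 × 0.19 − 0.5 × 0.19²] = 0.524 mA.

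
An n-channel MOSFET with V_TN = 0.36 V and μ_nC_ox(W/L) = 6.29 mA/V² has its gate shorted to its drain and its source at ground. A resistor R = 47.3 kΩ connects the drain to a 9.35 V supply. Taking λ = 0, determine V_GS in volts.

With gate tied to drain, V_GS = V_DS ≥ V_GS − V_TN, so the device is in saturation.
KCL at the drain: ½ k_n (V_GS − V_TN)² = (V_DD − V_GS)/R.
Let x = V_GS − 0.36. Then 149 x² + x − 8.99 = 0, giving x = 0.242 V (positive root), so V_GS = 0.602 V.
I_D = (V_DD − V_GS)/R = (9.35 − 0.602) / 47.3 = 0.185 mA.

V_GS = 0.602 V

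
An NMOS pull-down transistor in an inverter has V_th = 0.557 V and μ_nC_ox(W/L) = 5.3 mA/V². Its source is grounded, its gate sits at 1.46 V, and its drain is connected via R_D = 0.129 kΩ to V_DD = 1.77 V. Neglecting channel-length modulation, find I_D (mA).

V_GS = V_G = 1.46 V, so V_ov = 1.46 − 0.557 = 0.903 V.
Assume saturation: I_D = ½ k_n V_ov² = 0.5 × 5.3 × 0.903² = 2.16 mA, giving V_DS = V_DD − I_D R_D = 1.77 − 2.16 × 0.129 = 1.49 V.
V_DS = 1.49 V ≥ V_ov = 0.903 V, confirming saturation.

I_D = 2.16 mA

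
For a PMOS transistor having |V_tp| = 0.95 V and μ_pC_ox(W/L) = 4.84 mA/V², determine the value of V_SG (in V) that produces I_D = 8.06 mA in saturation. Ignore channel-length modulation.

In saturation I_D = ½ k_p (V_SG − |V_tp|)², so V_SG − |V_tp| = √(2 I_D / k_p) = √(2 × 8.06 / 4.84) = 1.82 V.
V_SG = 0.95 + 1.82 = 2.77 V.

V_SG = 2.77 V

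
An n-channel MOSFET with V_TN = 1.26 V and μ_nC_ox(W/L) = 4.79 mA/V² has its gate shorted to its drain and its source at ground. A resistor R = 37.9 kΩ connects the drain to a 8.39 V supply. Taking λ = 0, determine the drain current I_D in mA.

With gate tied to drain, V_GS = V_DS ≥ V_GS − V_TN, so the device is in saturation.
KCL at the drain: ½ k_n (V_GS − V_TN)² = (V_DD − V_GS)/R.
Let x = V_GS − 1.26. Then 90.8 x² + x − 7.13 = 0, giving x = 0.275 V (positive root), so V_GS = 1.53 V.
I_D = (V_DD − V_GS)/R = (8.39 − 1.53) / 37.9 = 0.181 mA.

I_D = 0.181 mA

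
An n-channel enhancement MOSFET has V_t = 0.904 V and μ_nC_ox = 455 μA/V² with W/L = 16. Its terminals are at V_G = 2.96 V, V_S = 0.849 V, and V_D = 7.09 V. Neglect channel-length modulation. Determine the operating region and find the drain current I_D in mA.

Saturation; I_D = 5.30 mA

V_GS = V_G − V_S = 2.96 − 0.849 = 2.11 V; V_DS = V_D − V_S = 7.09 − 0.849 = 6.24 V.
k_n = μ_nC_ox · (W/L) = 7.28 mA/V².
V_ov = V_GS − V_t = 2.11 − 0.904 = 1.21 V.
Since V_DS = 6.24 V ≥ V_ov = 1.21 V, the device is in saturation.
I_D = ½ k_n V_ov² = 0.5 × 7.28 × 1.21² = 5.3 mA.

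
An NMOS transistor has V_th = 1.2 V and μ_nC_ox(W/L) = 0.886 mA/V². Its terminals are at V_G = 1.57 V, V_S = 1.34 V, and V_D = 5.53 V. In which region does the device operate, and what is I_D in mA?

V_GS = V_G − V_S = 1.57 − 1.34 = 0.23 V; V_DS = V_D − V_S = 5.53 − 1.34 = 4.19 V.
V_GS = 0.23 V < V_th = 1.2 V, so the transistor is in cutoff.

Cutoff; I_D = 0 mA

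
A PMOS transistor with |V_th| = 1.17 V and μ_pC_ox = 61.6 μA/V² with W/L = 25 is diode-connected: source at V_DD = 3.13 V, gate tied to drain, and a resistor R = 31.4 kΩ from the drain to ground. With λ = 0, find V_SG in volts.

With gate tied to drain, V_SG = V_SD ≥ V_SG − |V_th|, so the device is in saturation.
k_p = μ_pC_ox · (W/L) = 1.54 mA/V².
KCL at the drain: ½ k_p (V_SG − |V_th|)² = (V_DD − V_SG)/R.
Let x = V_SG − 1.17. Then 24.2 x² + x − 1.96 = 0, giving x = 0.265 V (positive root), so V_SG = 1.43 V.
I_D = (V_DD − V_SG)/R = (3.13 − 1.43) / 31.4 = 0.054 mA.

V_SG = 1.43 V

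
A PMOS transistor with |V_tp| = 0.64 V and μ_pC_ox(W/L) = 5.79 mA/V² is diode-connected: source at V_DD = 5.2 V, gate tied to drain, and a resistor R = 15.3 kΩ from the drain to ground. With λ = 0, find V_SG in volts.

With gate tied to drain, V_SG = V_SD ≥ V_SG − |V_tp|, so the device is in saturation.
KCL at the drain: ½ k_p (V_SG − |V_tp|)² = (V_DD − V_SG)/R.
Let x = V_SG − 0.64. Then 44.3 x² + x − 4.56 = 0, giving x = 0.31 V (positive root), so V_SG = 0.95 V.
I_D = (V_DD − V_SG)/R = (5.2 − 0.95) / 15.3 = 0.278 mA.

V_SG = 0.950 V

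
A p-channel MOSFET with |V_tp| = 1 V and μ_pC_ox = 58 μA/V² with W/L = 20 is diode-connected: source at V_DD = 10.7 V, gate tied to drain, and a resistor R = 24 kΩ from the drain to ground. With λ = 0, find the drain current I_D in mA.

I_D = 0.371 mA

With gate tied to drain, V_SG = V_SD ≥ V_SG − |V_tp|, so the device is in saturation.
k_p = μ_pC_ox · (W/L) = 1.16 mA/V².
KCL at the drain: ½ k_p (V_SG − |V_tp|)² = (V_DD − V_SG)/R.
Let x = V_SG − 1. Then 13.9 x² + x − 9.7 = 0, giving x = 0.8 V (positive root), so V_SG = 1.8 V.
I_D = (V_DD − V_SG)/R = (10.7 − 1.8) / 24 = 0.371 mA.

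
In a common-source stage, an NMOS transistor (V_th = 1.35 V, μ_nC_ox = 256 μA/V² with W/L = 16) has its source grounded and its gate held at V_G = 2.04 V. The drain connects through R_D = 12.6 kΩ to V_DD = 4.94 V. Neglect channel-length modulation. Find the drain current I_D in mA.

I_D = 0.380 mA

V_GS = V_G = 2.04 V, so V_ov = 2.04 − 1.35 = 0.69 V.
k_n = μ_nC_ox · (W/L) = 4.096 mA/V².
Assume saturation: I_D = ½ k_n V_ov² = 0.5 × 4.096 × 0.69² = 0.975 mA, giving V_DS = V_DD − I_D R_D = 4.94 − 0.975 × 12.6 = -7.35 V.
But -7.35 V < V_ov = 0.69 V, so the device is actually in triode.
In triode I_D = k_n[V_ov V_DS − ½ V_DS²] and I_D = (V_DD − V_DS)/R_D. Equating: 25.8 V_DS² − 36.61 V_DS + 4.94 = 0, giving V_DS = 0.151 V (the root below V_ov).
I_D = (4.94 − 0.151) / 12.6 = 0.38 mA.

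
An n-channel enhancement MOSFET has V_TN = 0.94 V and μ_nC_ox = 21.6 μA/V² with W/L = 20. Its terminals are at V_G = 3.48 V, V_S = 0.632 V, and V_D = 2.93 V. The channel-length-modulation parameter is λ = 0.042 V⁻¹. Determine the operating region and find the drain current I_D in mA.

V_GS = V_G − V_S = 3.48 − 0.632 = 2.85 V; V_DS = V_D − V_S = 2.93 − 0.632 = 2.3 V.
k_n = μ_nC_ox · (W/L) = 0.432 mA/V².
V_ov = V_GS − V_TN = 2.85 − 0.94 = 1.91 V.
Since V_DS = 2.3 V ≥ V_ov = 1.91 V, the device is in saturation.
I_D = ½ k_n V_ov² (1 + λ V_DS) = 0.5 × 0.432 × 1.91² × (1 + 0.042 × 2.3) = 0.862 mA.

Saturation; I_D = 0.862 mA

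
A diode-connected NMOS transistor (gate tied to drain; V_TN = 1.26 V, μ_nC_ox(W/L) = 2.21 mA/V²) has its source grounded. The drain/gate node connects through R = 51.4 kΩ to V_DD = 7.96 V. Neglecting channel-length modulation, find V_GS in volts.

V_GS = 1.59 V

With gate tied to drain, V_GS = V_DS ≥ V_GS − V_TN, so the device is in saturation.
KCL at the drain: ½ k_n (V_GS − V_TN)² = (V_DD − V_GS)/R.
Let x = V_GS − 1.26. Then 56.8 x² + x − 6.7 = 0, giving x = 0.335 V (positive root), so V_GS = 1.59 V.
I_D = (V_DD − V_GS)/R = (7.96 − 1.59) / 51.4 = 0.124 mA.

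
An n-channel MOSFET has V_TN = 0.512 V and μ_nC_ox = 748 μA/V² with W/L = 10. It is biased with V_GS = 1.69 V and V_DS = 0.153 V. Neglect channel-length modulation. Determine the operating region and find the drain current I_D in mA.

k_n = μ_nC_ox · (W/L) = 7.48 mA/V².
V_ov = V_GS − V_TN = 1.69 − 0.512 = 1.18 V.
Since V_DS = 0.153 V < V_ov = 1.18 V, the device is in the triode region.
I_D = k_n [V_ov · V_DS − ½ V_DS²] = 7.48 × [1.18 × 0.153 − 0.5 × 0.153²] = 1.26 mA.

Triode; I_D = 1.26 mA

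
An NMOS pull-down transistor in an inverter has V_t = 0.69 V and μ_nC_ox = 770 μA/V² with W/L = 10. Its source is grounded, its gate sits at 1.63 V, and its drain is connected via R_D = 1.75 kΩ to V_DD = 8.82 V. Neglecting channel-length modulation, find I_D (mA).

V_GS = V_G = 1.63 V, so V_ov = 1.63 − 0.69 = 0.94 V.
k_n = μ_nC_ox · (W/L) = 7.7 mA/V².
Assume saturation: I_D = ½ k_n V_ov² = 0.5 × 7.7 × 0.94² = 3.4 mA, giving V_DS = V_DD − I_D R_D = 8.82 − 3.4 × 1.75 = 2.87 V.
V_DS = 2.87 V ≥ V_ov = 0.94 V, confirming saturation.

I_D = 3.40 mA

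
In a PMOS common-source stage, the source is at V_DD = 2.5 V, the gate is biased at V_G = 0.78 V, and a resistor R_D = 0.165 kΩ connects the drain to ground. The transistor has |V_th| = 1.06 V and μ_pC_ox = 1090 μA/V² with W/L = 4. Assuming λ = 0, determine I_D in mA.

V_SG = V_DD − V_G = 2.5 − 0.78 = 1.72 V, so V_ov = 1.72 − 1.06 = 0.66 V.
k_p = μ_pC_ox · (W/L) = 4.36 mA/V².
Assume saturation: I_D = ½ k_p V_ov² = 0.5 × 4.36 × 0.66² = 0.95 mA, giving V_SD = V_DD − I_D R_D = 2.5 − 0.95 × 0.165 = 2.34 V.
V_SD = 2.34 V ≥ V_ov = 0.66 V, confirming saturation.

I_D = 0.950 mA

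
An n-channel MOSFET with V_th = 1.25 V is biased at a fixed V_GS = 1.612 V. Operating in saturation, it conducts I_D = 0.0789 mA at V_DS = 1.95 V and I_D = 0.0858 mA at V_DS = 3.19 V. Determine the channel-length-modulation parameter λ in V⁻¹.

With V_GS fixed, I_D ∝ (1 + λ V_DS) in saturation, so I_D2/I_D1 = (1 + λ V_DS2)/(1 + λ V_DS1).
0.0858/0.0789 = 1.087 = (1 + 3.19 λ)/(1 + 1.95 λ).
Solving: λ (I_D1 V_DS2 − I_D2 V_DS1) = I_D2 − I_D1, so λ = (0.0858 − 0.0789) / (0.0789 × 3.19 − 0.0858 × 1.95) = 0.0069 / 0.0844 = 0.0818 V⁻¹.

λ = 0.0818 V⁻¹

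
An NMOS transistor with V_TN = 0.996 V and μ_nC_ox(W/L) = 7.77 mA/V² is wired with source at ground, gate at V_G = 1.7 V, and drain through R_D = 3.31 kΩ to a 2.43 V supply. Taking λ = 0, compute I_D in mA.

V_GS = V_G = 1.7 V, so V_ov = 1.7 − 0.996 = 0.704 V.
Assume saturation: I_D = ½ k_n V_ov² = 0.5 × 7.77 × 0.704² = 1.93 mA, giving V_DS = V_DD − I_D R_D = 2.43 − 1.93 × 3.31 = -3.94 V.
But -3.94 V < V_ov = 0.704 V, so the device is actually in triode.
In triode I_D = k_n[V_ov V_DS − ½ V_DS²] and I_D = (V_DD − V_DS)/R_D. Equating: 12.9 V_DS² − 19.11 V_DS + 2.43 = 0, giving V_DS = 0.14 V (the root below V_ov).
I_D = (2.43 − 0.14) / 3.31 = 0.692 mA.

I_D = 0.692 mA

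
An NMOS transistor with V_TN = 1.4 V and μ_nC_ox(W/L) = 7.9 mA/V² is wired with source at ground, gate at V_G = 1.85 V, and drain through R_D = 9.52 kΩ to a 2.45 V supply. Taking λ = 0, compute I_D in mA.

I_D = 0.249 mA

V_GS = V_G = 1.85 V, so V_ov = 1.85 − 1.4 = 0.45 V.
Assume saturation: I_D = ½ k_n V_ov² = 0.5 × 7.9 × 0.45² = 0.8 mA, giving V_DS = V_DD − I_D R_D = 2.45 − 0.8 × 9.52 = -5.16 V.
But -5.16 V < V_ov = 0.45 V, so the device is actually in triode.
In triode I_D = k_n[V_ov V_DS − ½ V_DS²] and I_D = (V_DD − V_DS)/R_D. Equating: 37.6 V_DS² − 34.84 V_DS + 2.45 = 0, giving V_DS = 0.0767 V (the root below V_ov).
I_D = (2.45 − 0.0767) / 9.52 = 0.249 mA.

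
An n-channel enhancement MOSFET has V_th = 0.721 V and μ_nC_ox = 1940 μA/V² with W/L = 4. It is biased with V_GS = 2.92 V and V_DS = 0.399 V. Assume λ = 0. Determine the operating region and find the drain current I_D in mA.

k_n = μ_nC_ox · (W/L) = 7.76 mA/V².
V_ov = V_GS − V_th = 2.92 − 0.721 = 2.2 V.
Since V_DS = 0.399 V < V_ov = 2.2 V, the device is in the triode region.
I_D = k_n [V_ov · V_DS − ½ V_DS²] = 7.76 × [2.2 × 0.399 − 0.5 × 0.399²] = 6.19 mA.

Triode; I_D = 6.19 mA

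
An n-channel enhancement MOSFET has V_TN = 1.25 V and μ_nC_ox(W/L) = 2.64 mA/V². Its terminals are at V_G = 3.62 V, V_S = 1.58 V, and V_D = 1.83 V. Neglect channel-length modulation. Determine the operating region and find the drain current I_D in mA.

Triode; I_D = 0.439 mA

V_GS = V_G − V_S = 3.62 − 1.58 = 2.04 V; V_DS = V_D − V_S = 1.83 − 1.58 = 0.25 V.
V_ov = V_GS − V_TN = 2.04 − 1.25 = 0.79 V.
Since V_DS = 0.25 V < V_ov = 0.79 V, the device is in the triode region.
I_D = k_n [V_ov · V_DS − ½ V_DS²] = 2.64 × [0.79 × 0.25 − 0.5 × 0.25²] = 0.439 mA.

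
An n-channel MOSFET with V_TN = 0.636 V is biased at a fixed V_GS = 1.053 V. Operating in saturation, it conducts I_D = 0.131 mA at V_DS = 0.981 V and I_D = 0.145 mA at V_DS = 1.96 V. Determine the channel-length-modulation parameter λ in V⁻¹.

With V_GS fixed, I_D ∝ (1 + λ V_DS) in saturation, so I_D2/I_D1 = (1 + λ V_DS2)/(1 + λ V_DS1).
0.145/0.131 = 1.107 = (1 + 1.96 λ)/(1 + 0.981 λ).
Solving: λ (I_D1 V_DS2 − I_D2 V_DS1) = I_D2 − I_D1, so λ = (0.145 − 0.131) / (0.131 × 1.96 − 0.145 × 0.981) = 0.014 / 0.115 = 0.122 V⁻¹.

λ = 0.122 V⁻¹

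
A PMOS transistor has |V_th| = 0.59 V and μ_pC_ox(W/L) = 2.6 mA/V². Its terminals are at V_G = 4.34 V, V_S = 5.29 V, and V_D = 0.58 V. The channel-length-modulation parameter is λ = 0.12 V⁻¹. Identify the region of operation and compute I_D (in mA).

V_SG = V_S − V_G = 5.29 − 4.34 = 0.95 V; V_SD = V_S − V_D = 5.29 − 0.58 = 4.71 V.
V_ov = V_SG − |V_th| = 0.95 − 0.59 = 0.36 V.
Since V_SD = 4.71 V ≥ V_ov = 0.36 V, the device is in saturation.
I_D = ½ k_p V_ov² (1 + λ V_SD) = 0.5 × 2.6 × 0.36² × (1 + 0.12 × 4.71) = 0.264 mA.

Saturation; I_D = 0.264 mA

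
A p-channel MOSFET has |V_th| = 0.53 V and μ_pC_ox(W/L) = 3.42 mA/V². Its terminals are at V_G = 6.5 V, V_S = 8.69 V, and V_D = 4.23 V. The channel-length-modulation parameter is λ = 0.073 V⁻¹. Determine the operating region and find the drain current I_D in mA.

Saturation; I_D = 6.25 mA

V_SG = V_S − V_G = 8.69 − 6.5 = 2.19 V; V_SD = V_S − V_D = 8.69 − 4.23 = 4.46 V.
V_ov = V_SG − |V_th| = 2.19 − 0.53 = 1.66 V.
Since V_SD = 4.46 V ≥ V_ov = 1.66 V, the device is in saturation.
I_D = ½ k_p V_ov² (1 + λ V_SD) = 0.5 × 3.42 × 1.66² × (1 + 0.073 × 4.46) = 6.25 mA.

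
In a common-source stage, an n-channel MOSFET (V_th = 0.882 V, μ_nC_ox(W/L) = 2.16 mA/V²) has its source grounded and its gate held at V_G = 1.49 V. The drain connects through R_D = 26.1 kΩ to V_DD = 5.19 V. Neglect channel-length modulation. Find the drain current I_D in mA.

V_GS = V_G = 1.49 V, so V_ov = 1.49 − 0.882 = 0.608 V.
Assume saturation: I_D = ½ k_n V_ov² = 0.5 × 2.16 × 0.608² = 0.399 mA, giving V_DS = V_DD − I_D R_D = 5.19 − 0.399 × 26.1 = -5.23 V.
But -5.23 V < V_ov = 0.608 V, so the device is actually in triode.
In triode I_D = k_n[V_ov V_DS − ½ V_DS²] and I_D = (V_DD − V_DS)/R_D. Equating: 28.2 V_DS² − 35.28 V_DS + 5.19 = 0, giving V_DS = 0.17 V (the root below V_ov).
I_D = (5.19 − 0.17) / 26.1 = 0.192 mA.

I_D = 0.192 mA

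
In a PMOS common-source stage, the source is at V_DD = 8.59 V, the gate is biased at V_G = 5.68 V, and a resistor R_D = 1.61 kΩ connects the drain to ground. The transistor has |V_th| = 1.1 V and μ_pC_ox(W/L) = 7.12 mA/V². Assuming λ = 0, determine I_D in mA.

V_SG = V_DD − V_G = 8.59 − 5.68 = 2.91 V, so V_ov = 2.91 − 1.1 = 1.81 V.
Assume saturation: I_D = ½ k_p V_ov² = 0.5 × 7.12 × 1.81² = 11.7 mA, giving V_SD = V_DD − I_D R_D = 8.59 − 11.7 × 1.61 = -10.2 V.
But -10.2 V < V_ov = 1.81 V, so the device is actually in triode.
In triode I_D = k_p[V_ov V_SD − ½ V_SD²] and I_D = (V_DD − V_SD)/R_D. Equating: 5.73 V_SD² − 21.75 V_SD + 8.59 = 0, giving V_SD = 0.448 V (the root below V_ov).
I_D = (8.59 − 0.448) / 1.61 = 5.06 mA.

I_D = 5.06 mA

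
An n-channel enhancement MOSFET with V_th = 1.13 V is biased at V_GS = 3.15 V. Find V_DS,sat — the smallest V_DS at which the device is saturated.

V_DS,sat = 2.02 V

The boundary between triode and saturation is V_DS = V_GS − V_th = V_ov.
V_ov = 3.15 − 1.13 = 2.02 V.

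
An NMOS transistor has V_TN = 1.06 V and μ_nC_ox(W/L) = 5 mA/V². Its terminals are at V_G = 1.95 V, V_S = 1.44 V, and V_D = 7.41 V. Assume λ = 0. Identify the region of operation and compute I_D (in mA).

Cutoff; I_D = 0 mA

V_GS = V_G − V_S = 1.95 − 1.44 = 0.51 V; V_DS = V_D − V_S = 7.41 − 1.44 = 5.97 V.
V_GS = 0.51 V < V_TN = 1.06 V, so the transistor is in cutoff.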